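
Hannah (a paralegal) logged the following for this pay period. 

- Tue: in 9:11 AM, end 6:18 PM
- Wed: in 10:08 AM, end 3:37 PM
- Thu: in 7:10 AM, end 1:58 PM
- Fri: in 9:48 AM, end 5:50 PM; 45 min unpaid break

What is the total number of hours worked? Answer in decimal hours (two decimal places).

28.68 hours

Tue: 9:11 AM–6:18 PM = 9 h 7 min
Wed: 10:08 AM–3:37 PM = 5 h 29 min
Thu: 7:10 AM–1:58 PM = 6 h 48 min
Fri: 9:48 AM–5:50 PM = 8 h 2 min; less 45 min break → 7 h 17 min
Total: 9 h 7 min + 5 h 29 min + 6 h 48 min + 7 h 17 min = 28 h 41 min.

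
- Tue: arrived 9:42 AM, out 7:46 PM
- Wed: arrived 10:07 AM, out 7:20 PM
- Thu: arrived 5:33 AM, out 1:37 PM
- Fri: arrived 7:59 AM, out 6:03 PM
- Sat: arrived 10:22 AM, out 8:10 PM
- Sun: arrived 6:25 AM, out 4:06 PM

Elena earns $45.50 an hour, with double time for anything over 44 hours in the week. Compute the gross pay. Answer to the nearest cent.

Tue: 9:42 AM–7:46 PM = 10 h 4 min
Wed: 10:07 AM–7:20 PM = 9 h 13 min
Thu: 5:33 AM–1:37 PM = 8 h 4 min
Fri: 7:59 AM–6:03 PM = 10 h 4 min
Sat: 10:22 AM–8:10 PM = 9 h 48 min
Sun: 6:25 AM–4:06 PM = 9 h 41 min
Total worked: 56 h 54 min = 3414 min.
Regular 44 h 0 min = 2640 min at $45.50/h; overtime 12 h 54 min = 774 min at $91.00/h.
Pay = (2640 × $45.50 + 774 × $91.00) ÷ 60 = $3175.90.

$3175.90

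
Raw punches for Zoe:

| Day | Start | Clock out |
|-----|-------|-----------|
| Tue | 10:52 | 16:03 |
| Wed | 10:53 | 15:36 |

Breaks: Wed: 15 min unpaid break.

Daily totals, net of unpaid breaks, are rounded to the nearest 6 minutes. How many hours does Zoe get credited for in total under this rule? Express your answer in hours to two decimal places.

Tue: 10:52–16:03 = 5 h 11 min → rounds to 5 h 12 min
Wed: 10:53–15:36 = 4 h 43 min − 15 min = 4 h 28 min → rounds to 4 h 30 min
Total credited: 9 h 42 min.

9.70 hours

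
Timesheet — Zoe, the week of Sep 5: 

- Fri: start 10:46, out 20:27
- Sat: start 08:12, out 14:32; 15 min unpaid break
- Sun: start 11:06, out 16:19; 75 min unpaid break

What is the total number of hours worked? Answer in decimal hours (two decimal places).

19.73 hours

Fri: 10:46–20:27 = 9 h 41 min
Sat: 08:12–14:32 = 6 h 20 min; less 15 min break → 6 h 5 min
Sun: 11:06–16:19 = 5 h 13 min; less 75 min break → 3 h 58 min
Total: 9 h 41 min + 6 h 5 min + 3 h 58 min = 19 h 44 min.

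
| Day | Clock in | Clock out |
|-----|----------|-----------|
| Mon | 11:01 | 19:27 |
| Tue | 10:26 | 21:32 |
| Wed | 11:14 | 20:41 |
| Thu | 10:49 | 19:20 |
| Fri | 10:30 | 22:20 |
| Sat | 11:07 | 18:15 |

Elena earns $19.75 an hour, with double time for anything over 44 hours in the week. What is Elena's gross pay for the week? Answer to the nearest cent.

$1361.43

Mon: 11:01–19:27 = 8 h 26 min
Tue: 10:26–21:32 = 11 h 6 min
Wed: 11:14–20:41 = 9 h 27 min
Thu: 10:49–19:20 = 8 h 31 min
Fri: 10:30–22:20 = 11 h 50 min
Sat: 11:07–18:15 = 7 h 8 min
Total worked: 56 h 28 min = 3388 min.
Regular 44 h 0 min = 2640 min at $19.75/h; overtime 12 h 28 min = 748 min at $39.50/h.
Pay = (2640 × $19.75 + 748 × $39.50) ÷ 60 = $1361.43.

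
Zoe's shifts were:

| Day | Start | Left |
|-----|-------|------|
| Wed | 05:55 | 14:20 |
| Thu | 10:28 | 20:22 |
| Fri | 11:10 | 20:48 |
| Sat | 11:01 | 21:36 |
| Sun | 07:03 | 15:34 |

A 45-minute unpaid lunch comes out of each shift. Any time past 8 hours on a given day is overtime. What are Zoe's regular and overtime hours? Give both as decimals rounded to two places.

Wed: 05:55–14:20 = 8 h 25 min; less 45 min break → 7 h 40 min
Thu: 10:28–20:22 = 9 h 54 min; less 45 min break → 9 h 9 min
Fri: 11:10–20:48 = 9 h 38 min; less 45 min break → 8 h 53 min
Sat: 11:01–21:36 = 10 h 35 min; less 45 min break → 9 h 50 min
Sun: 07:03–15:34 = 8 h 31 min; less 45 min break → 7 h 46 min
Wed reg 7 h 40 min / OT 0 h 0 min; Thu reg 8 h 0 min / OT 1 h 9 min; Fri reg 8 h 0 min / OT 0 h 53 min; Sat reg 8 h 0 min / OT 1 h 50 min; Sun reg 7 h 46 min / OT 0 h 0 min.
Totals: regular 39 h 26 min, overtime 3 h 52 min.

Regular 39.43 hours, overtime 3.87 hours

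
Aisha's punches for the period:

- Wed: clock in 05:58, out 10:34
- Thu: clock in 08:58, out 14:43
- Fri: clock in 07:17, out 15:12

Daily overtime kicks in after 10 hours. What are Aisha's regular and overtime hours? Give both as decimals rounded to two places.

Wed: 05:58–10:34 = 4 h 36 min
Thu: 08:58–14:43 = 5 h 45 min
Fri: 07:17–15:12 = 7 h 55 min
Wed reg 4 h 36 min / OT 0 h 0 min; Thu reg 5 h 45 min / OT 0 h 0 min; Fri reg 7 h 55 min / OT 0 h 0 min.
Totals: regular 18 h 16 min, overtime 0 h 0 min.

Regular 18.27 hours, overtime 0.00 hours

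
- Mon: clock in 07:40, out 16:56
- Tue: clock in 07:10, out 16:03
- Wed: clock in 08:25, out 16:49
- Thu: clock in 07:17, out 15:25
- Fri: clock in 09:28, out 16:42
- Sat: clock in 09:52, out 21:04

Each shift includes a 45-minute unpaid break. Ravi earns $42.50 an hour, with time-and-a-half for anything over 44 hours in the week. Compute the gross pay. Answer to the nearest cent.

Mon: 07:40–16:56 = 9 h 16 min; less 45 min break → 8 h 31 min
Tue: 07:10–16:03 = 8 h 53 min; less 45 min break → 8 h 8 min
Wed: 08:25–16:49 = 8 h 24 min; less 45 min break → 7 h 39 min
Thu: 07:17–15:25 = 8 h 8 min; less 45 min break → 7 h 23 min
Fri: 09:28–16:42 = 7 h 14 min; less 45 min break → 6 h 29 min
Sat: 09:52–21:04 = 11 h 12 min; less 45 min break → 10 h 27 min
Total worked: 48 h 37 min = 2917 min.
Regular 44 h 0 min = 2640 min at $42.50/h; overtime 4 h 37 min = 277 min at $63.75/h.
Pay = (2640 × $42.50 + 277 × $63.75) ÷ 60 = $2164.31.

$2164.31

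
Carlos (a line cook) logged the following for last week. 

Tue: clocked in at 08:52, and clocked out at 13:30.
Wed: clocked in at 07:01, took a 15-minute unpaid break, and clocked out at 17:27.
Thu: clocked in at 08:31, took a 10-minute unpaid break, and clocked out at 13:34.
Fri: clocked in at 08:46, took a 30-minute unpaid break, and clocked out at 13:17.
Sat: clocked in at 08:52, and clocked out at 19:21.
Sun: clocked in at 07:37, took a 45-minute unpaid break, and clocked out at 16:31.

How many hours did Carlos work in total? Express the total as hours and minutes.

Tue: 08:52–13:30 = 4 h 38 min
Wed: 07:01–17:27 = 10 h 26 min; less 15 min break → 10 h 11 min
Thu: 08:31–13:34 = 5 h 3 min; less 10 min break → 4 h 53 min
Fri: 08:46–13:17 = 4 h 31 min; less 30 min break → 4 h 1 min
Sat: 08:52–19:21 = 10 h 29 min
Sun: 07:37–16:31 = 8 h 54 min; less 45 min break → 8 h 9 min
Total: 4 h 38 min + 10 h 11 min + 4 h 53 min + 4 h 1 min + 10 h 29 min + 8 h 9 min = 42 h 21 min.

42 h 21 min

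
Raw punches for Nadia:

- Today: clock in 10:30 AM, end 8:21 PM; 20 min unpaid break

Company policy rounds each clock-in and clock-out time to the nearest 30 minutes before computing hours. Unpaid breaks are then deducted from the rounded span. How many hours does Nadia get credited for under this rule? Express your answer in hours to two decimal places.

Today: in 10:30 AM→10:30 AM, out 8:21 PM→8:30 PM; 10 h 0 min − 20 min = 9 h 40 min

9.67 hours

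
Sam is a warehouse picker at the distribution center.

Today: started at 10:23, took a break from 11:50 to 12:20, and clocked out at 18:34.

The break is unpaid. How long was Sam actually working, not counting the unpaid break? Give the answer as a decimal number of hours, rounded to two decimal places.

Today: 10:23–18:34 = 8 h 11 min; less 30 min break → 7 h 41 min

7.68 hours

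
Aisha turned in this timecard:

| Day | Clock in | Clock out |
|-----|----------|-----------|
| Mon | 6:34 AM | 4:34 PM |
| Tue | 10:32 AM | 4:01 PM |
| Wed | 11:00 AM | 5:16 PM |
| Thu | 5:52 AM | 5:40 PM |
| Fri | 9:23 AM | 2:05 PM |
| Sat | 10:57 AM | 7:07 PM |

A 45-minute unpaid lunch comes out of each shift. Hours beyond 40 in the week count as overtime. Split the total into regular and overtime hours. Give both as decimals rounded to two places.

Regular 40.00 hours, overtime 1.92 hours

Mon: 6:34 AM–4:34 PM = 10 h 0 min; less 45 min break → 9 h 15 min
Tue: 10:32 AM–4:01 PM = 5 h 29 min; less 45 min break → 4 h 44 min
Wed: 11:00 AM–5:16 PM = 6 h 16 min; less 45 min break → 5 h 31 min
Thu: 5:52 AM–5:40 PM = 11 h 48 min; less 45 min break → 11 h 3 min
Fri: 9:23 AM–2:05 PM = 4 h 42 min; less 45 min break → 3 h 57 min
Sat: 10:57 AM–7:07 PM = 8 h 10 min; less 45 min break → 7 h 25 min
Total worked: 41 h 55 min = 41.92 h.
Threshold 40 h → overtime 1 h 55 min, regular 40 h 0 min.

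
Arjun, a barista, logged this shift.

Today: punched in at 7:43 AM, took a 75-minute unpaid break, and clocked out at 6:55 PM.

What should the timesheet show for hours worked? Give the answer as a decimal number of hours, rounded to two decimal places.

9.95 hours

Today: 7:43 AM–6:55 PM = 11 h 12 min; less 75 min break → 9 h 57 min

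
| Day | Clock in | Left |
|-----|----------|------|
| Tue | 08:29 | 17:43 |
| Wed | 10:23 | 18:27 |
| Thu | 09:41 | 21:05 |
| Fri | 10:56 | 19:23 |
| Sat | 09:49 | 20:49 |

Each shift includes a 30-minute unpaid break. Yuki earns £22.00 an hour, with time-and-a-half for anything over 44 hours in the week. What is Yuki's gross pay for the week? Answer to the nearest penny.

£1022.45

Tue: 08:29–17:43 = 9 h 14 min; less 30 min break → 8 h 44 min
Wed: 10:23–18:27 = 8 h 4 min; less 30 min break → 7 h 34 min
Thu: 09:41–21:05 = 11 h 24 min; less 30 min break → 10 h 54 min
Fri: 10:56–19:23 = 8 h 27 min; less 30 min break → 7 h 57 min
Sat: 09:49–20:49 = 11 h 0 min; less 30 min break → 10 h 30 min
Total worked: 45 h 39 min = 2739 min.
Regular 44 h 0 min = 2640 min at £22.00/h; overtime 1 h 39 min = 99 min at £33.00/h.
Pay = (2640 × £22.00 + 99 × £33.00) ÷ 60 = £1022.45.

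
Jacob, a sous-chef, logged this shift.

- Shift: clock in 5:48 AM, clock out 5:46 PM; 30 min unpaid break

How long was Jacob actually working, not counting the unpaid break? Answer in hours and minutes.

11 h 28 min

Shift: 5:48 AM–5:46 PM = 11 h 58 min; less 30 min break → 11 h 28 min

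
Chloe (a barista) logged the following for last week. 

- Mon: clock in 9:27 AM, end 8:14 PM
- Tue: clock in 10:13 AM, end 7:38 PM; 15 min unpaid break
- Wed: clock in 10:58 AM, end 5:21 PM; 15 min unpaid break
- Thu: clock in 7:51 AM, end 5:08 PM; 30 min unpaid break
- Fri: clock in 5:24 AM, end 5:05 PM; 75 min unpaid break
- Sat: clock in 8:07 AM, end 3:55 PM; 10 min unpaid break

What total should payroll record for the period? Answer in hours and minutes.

Mon: 9:27 AM–8:14 PM = 10 h 47 min
Tue: 10:13 AM–7:38 PM = 9 h 25 min; less 15 min break → 9 h 10 min
Wed: 10:58 AM–5:21 PM = 6 h 23 min; less 15 min break → 6 h 8 min
Thu: 7:51 AM–5:08 PM = 9 h 17 min; less 30 min break → 8 h 47 min
Fri: 5:24 AM–5:05 PM = 11 h 41 min; less 75 min break → 10 h 26 min
Sat: 8:07 AM–3:55 PM = 7 h 48 min; less 10 min break → 7 h 38 min
Total: 10 h 47 min + 9 h 10 min + 6 h 8 min + 8 h 47 min + 10 h 26 min + 7 h 38 min = 52 h 56 min.

52 h 56 min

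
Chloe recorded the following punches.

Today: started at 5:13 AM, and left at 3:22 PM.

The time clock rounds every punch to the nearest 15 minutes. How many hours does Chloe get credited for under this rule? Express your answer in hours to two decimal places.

Today: in 5:13 AM→5:15 AM, out 3:22 PM→3:15 PM; 10 h 0 min

10.00 hours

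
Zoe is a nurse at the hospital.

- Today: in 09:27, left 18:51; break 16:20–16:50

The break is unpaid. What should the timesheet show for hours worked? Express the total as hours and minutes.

8 h 54 min

Today: 09:27–18:51 = 9 h 24 min; less 30 min break → 8 h 54 min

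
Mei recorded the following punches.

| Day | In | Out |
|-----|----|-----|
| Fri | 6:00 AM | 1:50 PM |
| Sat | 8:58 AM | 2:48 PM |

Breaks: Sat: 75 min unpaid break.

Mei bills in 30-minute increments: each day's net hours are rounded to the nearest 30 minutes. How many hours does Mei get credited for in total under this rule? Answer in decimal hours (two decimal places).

Fri: 6:00 AM–1:50 PM = 7 h 50 min → rounds to 8 h 0 min
Sat: 8:58 AM–2:48 PM = 5 h 50 min − 75 min = 4 h 35 min → rounds to 4 h 30 min
Total credited: 12 h 30 min.

12.50 hours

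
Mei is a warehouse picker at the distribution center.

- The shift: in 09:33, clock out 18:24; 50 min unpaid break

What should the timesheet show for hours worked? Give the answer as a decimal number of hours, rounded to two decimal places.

8.02 hours

The shift: 09:33–18:24 = 8 h 51 min; less 50 min break → 8 h 1 min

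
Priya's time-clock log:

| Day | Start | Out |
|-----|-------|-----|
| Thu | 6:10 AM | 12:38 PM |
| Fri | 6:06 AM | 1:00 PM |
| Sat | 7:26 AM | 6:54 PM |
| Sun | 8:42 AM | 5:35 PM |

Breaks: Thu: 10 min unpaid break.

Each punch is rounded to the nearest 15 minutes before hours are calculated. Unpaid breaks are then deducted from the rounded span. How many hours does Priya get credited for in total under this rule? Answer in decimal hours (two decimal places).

33.58 hours

Thu: in 6:10 AM→6:15 AM, out 12:38 PM→12:45 PM; 6 h 30 min − 10 min = 6 h 20 min
Fri: in 6:06 AM→6:00 AM, out 1:00 PM→1:00 PM; 7 h 0 min
Sat: in 7:26 AM→7:30 AM, out 6:54 PM→7:00 PM; 11 h 30 min
Sun: in 8:42 AM→8:45 AM, out 5:35 PM→5:30 PM; 8 h 45 min
Total credited: 33 h 35 min.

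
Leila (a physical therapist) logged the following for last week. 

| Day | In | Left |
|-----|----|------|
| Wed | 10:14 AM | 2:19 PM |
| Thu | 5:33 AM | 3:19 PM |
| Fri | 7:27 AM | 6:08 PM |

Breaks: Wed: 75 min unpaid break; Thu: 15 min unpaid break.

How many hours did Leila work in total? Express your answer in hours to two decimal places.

23.03 hours

Wed: 10:14 AM–2:19 PM = 4 h 5 min; less 75 min break → 2 h 50 min
Thu: 5:33 AM–3:19 PM = 9 h 46 min; less 15 min break → 9 h 31 min
Fri: 7:27 AM–6:08 PM = 10 h 41 min
Total: 2 h 50 min + 9 h 31 min + 10 h 41 min = 23 h 2 min.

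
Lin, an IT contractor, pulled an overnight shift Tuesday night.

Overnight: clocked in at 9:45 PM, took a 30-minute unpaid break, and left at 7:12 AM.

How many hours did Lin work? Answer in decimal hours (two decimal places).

8.95 hours

Overnight: 9:45 PM → midnight = 2 h 15 min; midnight → 7:12 AM = 7 h 12 min; span 9 h 27 min; less 30 min break → 8 h 57 min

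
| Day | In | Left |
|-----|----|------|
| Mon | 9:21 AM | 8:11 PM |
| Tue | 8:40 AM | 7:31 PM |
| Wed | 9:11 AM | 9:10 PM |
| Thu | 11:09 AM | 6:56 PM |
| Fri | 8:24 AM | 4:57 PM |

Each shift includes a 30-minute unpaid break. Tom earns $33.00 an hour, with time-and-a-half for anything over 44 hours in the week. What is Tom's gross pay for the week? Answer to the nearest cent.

$1625.25

Mon: 9:21 AM–8:11 PM = 10 h 50 min; less 30 min break → 10 h 20 min
Tue: 8:40 AM–7:31 PM = 10 h 51 min; less 30 min break → 10 h 21 min
Wed: 9:11 AM–9:10 PM = 11 h 59 min; less 30 min break → 11 h 29 min
Thu: 11:09 AM–6:56 PM = 7 h 47 min; less 30 min break → 7 h 17 min
Fri: 8:24 AM–4:57 PM = 8 h 33 min; less 30 min break → 8 h 3 min
Total worked: 47 h 30 min = 2850 min.
Regular 44 h 0 min = 2640 min at $33.00/h; overtime 3 h 30 min = 210 min at $49.50/h.
Pay = (2640 × $33.00 + 210 × $49.50) ÷ 60 = $1625.25.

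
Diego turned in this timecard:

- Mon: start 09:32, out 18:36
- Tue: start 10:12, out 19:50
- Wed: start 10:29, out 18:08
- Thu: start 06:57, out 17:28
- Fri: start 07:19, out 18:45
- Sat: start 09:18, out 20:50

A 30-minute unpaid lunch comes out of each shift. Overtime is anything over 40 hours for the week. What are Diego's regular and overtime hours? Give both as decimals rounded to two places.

Mon: 09:32–18:36 = 9 h 4 min; less 30 min break → 8 h 34 min
Tue: 10:12–19:50 = 9 h 38 min; less 30 min break → 9 h 8 min
Wed: 10:29–18:08 = 7 h 39 min; less 30 min break → 7 h 9 min
Thu: 06:57–17:28 = 10 h 31 min; less 30 min break → 10 h 1 min
Fri: 07:19–18:45 = 11 h 26 min; less 30 min break → 10 h 56 min
Sat: 09:18–20:50 = 11 h 32 min; less 30 min break → 11 h 2 min
Total worked: 56 h 50 min = 56.83 h.
Threshold 40 h → overtime 16 h 50 min, regular 40 h 0 min.

Regular 40.00 hours, overtime 16.83 hours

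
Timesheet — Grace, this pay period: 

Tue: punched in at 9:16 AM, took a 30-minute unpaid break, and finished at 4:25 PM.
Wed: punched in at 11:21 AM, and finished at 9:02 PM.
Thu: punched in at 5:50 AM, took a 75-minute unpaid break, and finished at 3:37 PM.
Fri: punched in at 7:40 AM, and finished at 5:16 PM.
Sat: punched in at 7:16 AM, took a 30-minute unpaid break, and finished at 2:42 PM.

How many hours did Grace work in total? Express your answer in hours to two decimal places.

Tue: 9:16 AM–4:25 PM = 7 h 9 min; less 30 min break → 6 h 39 min
Wed: 11:21 AM–9:02 PM = 9 h 41 min
Thu: 5:50 AM–3:37 PM = 9 h 47 min; less 75 min break → 8 h 32 min
Fri: 7:40 AM–5:16 PM = 9 h 36 min
Sat: 7:16 AM–2:42 PM = 7 h 26 min; less 30 min break → 6 h 56 min
Total: 6 h 39 min + 9 h 41 min + 8 h 32 min + 9 h 36 min + 6 h 56 min = 41 h 24 min.

41.40 hours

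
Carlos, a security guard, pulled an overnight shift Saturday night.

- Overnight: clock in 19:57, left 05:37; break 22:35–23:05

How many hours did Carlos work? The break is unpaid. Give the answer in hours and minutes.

9 h 10 min

Overnight: 19:57 → midnight = 4 h 3 min; midnight → 05:37 = 5 h 37 min; span 9 h 40 min; less 30 min break → 9 h 10 min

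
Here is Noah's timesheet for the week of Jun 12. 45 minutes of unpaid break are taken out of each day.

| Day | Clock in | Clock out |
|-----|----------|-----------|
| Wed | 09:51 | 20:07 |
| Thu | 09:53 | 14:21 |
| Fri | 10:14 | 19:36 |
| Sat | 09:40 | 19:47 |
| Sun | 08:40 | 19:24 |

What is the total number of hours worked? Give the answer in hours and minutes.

Wed: 09:51–20:07 = 10 h 16 min; less 45 min break → 9 h 31 min
Thu: 09:53–14:21 = 4 h 28 min; less 45 min break → 3 h 43 min
Fri: 10:14–19:36 = 9 h 22 min; less 45 min break → 8 h 37 min
Sat: 09:40–19:47 = 10 h 7 min; less 45 min break → 9 h 22 min
Sun: 08:40–19:24 = 10 h 44 min; less 45 min break → 9 h 59 min
Total: 9 h 31 min + 3 h 43 min + 8 h 37 min + 9 h 22 min + 9 h 59 min = 41 h 12 min.

41 h 12 min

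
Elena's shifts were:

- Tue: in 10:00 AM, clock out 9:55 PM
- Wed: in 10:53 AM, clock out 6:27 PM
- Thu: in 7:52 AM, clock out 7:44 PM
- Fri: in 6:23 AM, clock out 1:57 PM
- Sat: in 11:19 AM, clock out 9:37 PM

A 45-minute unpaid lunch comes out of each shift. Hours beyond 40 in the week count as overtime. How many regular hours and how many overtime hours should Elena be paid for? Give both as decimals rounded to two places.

Tue: 10:00 AM–9:55 PM = 11 h 55 min; less 45 min break → 11 h 10 min
Wed: 10:53 AM–6:27 PM = 7 h 34 min; less 45 min break → 6 h 49 min
Thu: 7:52 AM–7:44 PM = 11 h 52 min; less 45 min break → 11 h 7 min
Fri: 6:23 AM–1:57 PM = 7 h 34 min; less 45 min break → 6 h 49 min
Sat: 11:19 AM–9:37 PM = 10 h 18 min; less 45 min break → 9 h 33 min
Total worked: 45 h 28 min = 45.47 h.
Threshold 40 h → overtime 5 h 28 min, regular 40 h 0 min.

Regular 40.00 hours, overtime 5.47 hours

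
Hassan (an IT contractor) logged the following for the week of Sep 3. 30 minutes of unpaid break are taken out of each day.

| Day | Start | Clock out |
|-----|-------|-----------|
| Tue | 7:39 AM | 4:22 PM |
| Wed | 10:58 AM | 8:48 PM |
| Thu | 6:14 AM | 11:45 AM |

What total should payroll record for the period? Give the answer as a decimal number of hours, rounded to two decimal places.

Tue: 7:39 AM–4:22 PM = 8 h 43 min; less 30 min break → 8 h 13 min
Wed: 10:58 AM–8:48 PM = 9 h 50 min; less 30 min break → 9 h 20 min
Thu: 6:14 AM–11:45 AM = 5 h 31 min; less 30 min break → 5 h 1 min
Total: 8 h 13 min + 9 h 20 min + 5 h 1 min = 22 h 34 min.

22.57 hours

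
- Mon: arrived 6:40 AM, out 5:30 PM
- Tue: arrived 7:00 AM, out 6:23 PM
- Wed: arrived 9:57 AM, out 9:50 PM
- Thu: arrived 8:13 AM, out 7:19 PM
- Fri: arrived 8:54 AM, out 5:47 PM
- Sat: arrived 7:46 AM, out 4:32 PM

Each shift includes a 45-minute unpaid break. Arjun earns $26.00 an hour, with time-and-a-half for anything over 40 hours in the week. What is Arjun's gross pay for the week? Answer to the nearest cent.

$1755.65

Mon: 6:40 AM–5:30 PM = 10 h 50 min; less 45 min break → 10 h 5 min
Tue: 7:00 AM–6:23 PM = 11 h 23 min; less 45 min break → 10 h 38 min
Wed: 9:57 AM–9:50 PM = 11 h 53 min; less 45 min break → 11 h 8 min
Thu: 8:13 AM–7:19 PM = 11 h 6 min; less 45 min break → 10 h 21 min
Fri: 8:54 AM–5:47 PM = 8 h 53 min; less 45 min break → 8 h 8 min
Sat: 7:46 AM–4:32 PM = 8 h 46 min; less 45 min break → 8 h 1 min
Total worked: 58 h 21 min = 3501 min.
Regular 40 h 0 min = 2400 min at $26.00/h; overtime 18 h 21 min = 1101 min at $39.00/h.
Pay = (2400 × $26.00 + 1101 × $39.00) ÷ 60 = $1755.65.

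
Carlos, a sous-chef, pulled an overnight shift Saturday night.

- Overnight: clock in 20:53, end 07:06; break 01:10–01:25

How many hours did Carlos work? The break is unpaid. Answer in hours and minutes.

9 h 58 min

Overnight: 20:53 → midnight = 3 h 7 min; midnight → 07:06 = 7 h 6 min; span 10 h 13 min; less 15 min break → 9 h 58 min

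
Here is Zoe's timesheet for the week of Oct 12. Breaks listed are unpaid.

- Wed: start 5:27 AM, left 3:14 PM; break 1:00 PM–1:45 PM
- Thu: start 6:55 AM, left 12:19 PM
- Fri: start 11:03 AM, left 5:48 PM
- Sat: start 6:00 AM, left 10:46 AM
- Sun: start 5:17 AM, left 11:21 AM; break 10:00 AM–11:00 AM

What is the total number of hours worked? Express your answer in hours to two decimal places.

31.02 hours

Wed: 5:27 AM–3:14 PM = 9 h 47 min; less 45 min break → 9 h 2 min
Thu: 6:55 AM–12:19 PM = 5 h 24 min
Fri: 11:03 AM–5:48 PM = 6 h 45 min
Sat: 6:00 AM–10:46 AM = 4 h 46 min
Sun: 5:17 AM–11:21 AM = 6 h 4 min; less 60 min break → 5 h 4 min
Total: 9 h 2 min + 5 h 24 min + 6 h 45 min + 4 h 46 min + 5 h 4 min = 31 h 1 min.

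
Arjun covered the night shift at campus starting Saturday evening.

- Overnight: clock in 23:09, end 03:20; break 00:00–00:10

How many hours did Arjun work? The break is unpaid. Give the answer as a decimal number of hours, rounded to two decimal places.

Overnight: 23:09 → midnight = 0 h 51 min; midnight → 03:20 = 3 h 20 min; span 4 h 11 min; less 10 min break → 4 h 1 min

4.02 hours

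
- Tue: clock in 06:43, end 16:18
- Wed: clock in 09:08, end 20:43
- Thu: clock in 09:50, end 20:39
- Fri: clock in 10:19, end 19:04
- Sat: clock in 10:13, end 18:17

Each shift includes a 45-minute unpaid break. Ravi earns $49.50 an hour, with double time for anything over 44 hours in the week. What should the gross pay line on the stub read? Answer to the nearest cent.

Tue: 06:43–16:18 = 9 h 35 min; less 45 min break → 8 h 50 min
Wed: 09:08–20:43 = 11 h 35 min; less 45 min break → 10 h 50 min
Thu: 09:50–20:39 = 10 h 49 min; less 45 min break → 10 h 4 min
Fri: 10:19–19:04 = 8 h 45 min; less 45 min break → 8 h 0 min
Sat: 10:13–18:17 = 8 h 4 min; less 45 min break → 7 h 19 min
Total worked: 45 h 3 min = 2703 min.
Regular 44 h 0 min = 2640 min at $49.50/h; overtime 1 h 3 min = 63 min at $99.00/h.
Pay = (2640 × $49.50 + 63 × $99.00) ÷ 60 = $2281.95.

$2281.95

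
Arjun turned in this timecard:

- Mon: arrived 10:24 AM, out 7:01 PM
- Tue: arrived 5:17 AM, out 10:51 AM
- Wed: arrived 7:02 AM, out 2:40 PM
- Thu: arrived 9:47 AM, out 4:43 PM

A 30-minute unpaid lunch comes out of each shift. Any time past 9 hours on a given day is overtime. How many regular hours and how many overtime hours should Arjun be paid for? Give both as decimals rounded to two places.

Regular 26.75 hours, overtime 0.00 hours

Mon: 10:24 AM–7:01 PM = 8 h 37 min; less 30 min break → 8 h 7 min
Tue: 5:17 AM–10:51 AM = 5 h 34 min; less 30 min break → 5 h 4 min
Wed: 7:02 AM–2:40 PM = 7 h 38 min; less 30 min break → 7 h 8 min
Thu: 9:47 AM–4:43 PM = 6 h 56 min; less 30 min break → 6 h 26 min
Mon reg 8 h 7 min / OT 0 h 0 min; Tue reg 5 h 4 min / OT 0 h 0 min; Wed reg 7 h 8 min / OT 0 h 0 min; Thu reg 6 h 26 min / OT 0 h 0 min.
Totals: regular 26 h 45 min, overtime 0 h 0 min.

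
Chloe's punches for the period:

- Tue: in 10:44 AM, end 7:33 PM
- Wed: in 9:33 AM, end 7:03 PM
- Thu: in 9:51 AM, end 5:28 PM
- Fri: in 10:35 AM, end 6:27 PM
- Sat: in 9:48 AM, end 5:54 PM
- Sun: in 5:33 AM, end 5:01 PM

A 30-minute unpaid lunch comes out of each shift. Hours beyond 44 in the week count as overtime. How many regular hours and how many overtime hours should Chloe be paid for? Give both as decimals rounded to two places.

Regular 44.00 hours, overtime 6.37 hours

Tue: 10:44 AM–7:33 PM = 8 h 49 min; less 30 min break → 8 h 19 min
Wed: 9:33 AM–7:03 PM = 9 h 30 min; less 30 min break → 9 h 0 min
Thu: 9:51 AM–5:28 PM = 7 h 37 min; less 30 min break → 7 h 7 min
Fri: 10:35 AM–6:27 PM = 7 h 52 min; less 30 min break → 7 h 22 min
Sat: 9:48 AM–5:54 PM = 8 h 6 min; less 30 min break → 7 h 36 min
Sun: 5:33 AM–5:01 PM = 11 h 28 min; less 30 min break → 10 h 58 min
Total worked: 50 h 22 min = 50.37 h.
Threshold 44 h → overtime 6 h 22 min, regular 44 h 0 min.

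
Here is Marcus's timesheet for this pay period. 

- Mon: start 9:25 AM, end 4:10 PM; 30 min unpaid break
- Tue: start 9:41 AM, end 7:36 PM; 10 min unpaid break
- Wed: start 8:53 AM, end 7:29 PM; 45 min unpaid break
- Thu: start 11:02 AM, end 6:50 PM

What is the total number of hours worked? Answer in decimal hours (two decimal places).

Mon: 9:25 AM–4:10 PM = 6 h 45 min; less 30 min break → 6 h 15 min
Tue: 9:41 AM–7:36 PM = 9 h 55 min; less 10 min break → 9 h 45 min
Wed: 8:53 AM–7:29 PM = 10 h 36 min; less 45 min break → 9 h 51 min
Thu: 11:02 AM–6:50 PM = 7 h 48 min
Total: 6 h 15 min + 9 h 45 min + 9 h 51 min + 7 h 48 min = 33 h 39 min.

33.65 hours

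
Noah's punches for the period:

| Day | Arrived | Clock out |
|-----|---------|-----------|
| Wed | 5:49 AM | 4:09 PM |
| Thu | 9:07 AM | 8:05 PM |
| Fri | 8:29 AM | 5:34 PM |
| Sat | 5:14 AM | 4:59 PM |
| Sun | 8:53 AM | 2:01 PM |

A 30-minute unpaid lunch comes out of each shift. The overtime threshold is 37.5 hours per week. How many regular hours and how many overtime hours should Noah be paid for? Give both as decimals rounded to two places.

Wed: 5:49 AM–4:09 PM = 10 h 20 min; less 30 min break → 9 h 50 min
Thu: 9:07 AM–8:05 PM = 10 h 58 min; less 30 min break → 10 h 28 min
Fri: 8:29 AM–5:34 PM = 9 h 5 min; less 30 min break → 8 h 35 min
Sat: 5:14 AM–4:59 PM = 11 h 45 min; less 30 min break → 11 h 15 min
Sun: 8:53 AM–2:01 PM = 5 h 8 min; less 30 min break → 4 h 38 min
Total worked: 44 h 46 min = 44.77 h.
Threshold 37.5 h → overtime 7 h 16 min, regular 37 h 30 min.

Regular 37.50 hours, overtime 7.27 hours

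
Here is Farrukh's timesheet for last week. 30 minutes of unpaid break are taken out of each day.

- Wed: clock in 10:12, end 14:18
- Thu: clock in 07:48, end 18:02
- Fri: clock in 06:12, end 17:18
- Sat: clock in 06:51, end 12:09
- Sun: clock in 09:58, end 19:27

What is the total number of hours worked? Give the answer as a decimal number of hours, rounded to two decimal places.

37.72 hours

Wed: 10:12–14:18 = 4 h 6 min; less 30 min break → 3 h 36 min
Thu: 07:48–18:02 = 10 h 14 min; less 30 min break → 9 h 44 min
Fri: 06:12–17:18 = 11 h 6 min; less 30 min break → 10 h 36 min
Sat: 06:51–12:09 = 5 h 18 min; less 30 min break → 4 h 48 min
Sun: 09:58–19:27 = 9 h 29 min; less 30 min break → 8 h 59 min
Total: 3 h 36 min + 9 h 44 min + 10 h 36 min + 4 h 48 min + 8 h 59 min = 37 h 43 min.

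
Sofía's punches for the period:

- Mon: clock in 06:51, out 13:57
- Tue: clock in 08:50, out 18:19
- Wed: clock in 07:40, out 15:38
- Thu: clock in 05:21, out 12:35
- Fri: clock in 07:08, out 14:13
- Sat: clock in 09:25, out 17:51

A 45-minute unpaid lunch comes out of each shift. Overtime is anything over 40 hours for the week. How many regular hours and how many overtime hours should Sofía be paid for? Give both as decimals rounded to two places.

Regular 40.00 hours, overtime 2.80 hours

Mon: 06:51–13:57 = 7 h 6 min; less 45 min break → 6 h 21 min
Tue: 08:50–18:19 = 9 h 29 min; less 45 min break → 8 h 44 min
Wed: 07:40–15:38 = 7 h 58 min; less 45 min break → 7 h 13 min
Thu: 05:21–12:35 = 7 h 14 min; less 45 min break → 6 h 29 min
Fri: 07:08–14:13 = 7 h 5 min; less 45 min break → 6 h 20 min
Sat: 09:25–17:51 = 8 h 26 min; less 45 min break → 7 h 41 min
Total worked: 42 h 48 min = 42.80 h.
Threshold 40 h → overtime 2 h 48 min, regular 40 h 0 min.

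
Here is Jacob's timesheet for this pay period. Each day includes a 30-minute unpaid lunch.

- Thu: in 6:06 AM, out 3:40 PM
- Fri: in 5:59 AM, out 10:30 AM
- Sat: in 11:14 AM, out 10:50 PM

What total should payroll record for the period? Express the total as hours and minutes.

Thu: 6:06 AM–3:40 PM = 9 h 34 min; less 30 min break → 9 h 4 min
Fri: 5:59 AM–10:30 AM = 4 h 31 min; less 30 min break → 4 h 1 min
Sat: 11:14 AM–10:50 PM = 11 h 36 min; less 30 min break → 11 h 6 min
Total: 9 h 4 min + 4 h 1 min + 11 h 6 min = 24 h 11 min.

24 h 11 min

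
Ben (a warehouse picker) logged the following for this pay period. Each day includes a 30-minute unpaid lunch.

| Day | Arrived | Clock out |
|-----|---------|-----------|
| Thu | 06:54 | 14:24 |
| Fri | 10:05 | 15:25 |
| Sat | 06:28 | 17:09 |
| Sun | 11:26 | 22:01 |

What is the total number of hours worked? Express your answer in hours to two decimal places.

Thu: 06:54–14:24 = 7 h 30 min; less 30 min break → 7 h 0 min
Fri: 10:05–15:25 = 5 h 20 min; less 30 min break → 4 h 50 min
Sat: 06:28–17:09 = 10 h 41 min; less 30 min break → 10 h 11 min
Sun: 11:26–22:01 = 10 h 35 min; less 30 min break → 10 h 5 min
Total: 7 h 0 min + 4 h 50 min + 10 h 11 min + 10 h 5 min = 32 h 6 min.

32.10 hours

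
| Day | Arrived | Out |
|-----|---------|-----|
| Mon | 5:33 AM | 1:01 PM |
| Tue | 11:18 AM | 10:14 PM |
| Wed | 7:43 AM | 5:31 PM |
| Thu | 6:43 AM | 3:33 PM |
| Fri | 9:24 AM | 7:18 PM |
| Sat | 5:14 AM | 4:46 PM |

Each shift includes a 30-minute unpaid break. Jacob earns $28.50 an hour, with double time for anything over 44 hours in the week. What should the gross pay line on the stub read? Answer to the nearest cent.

$1907.60

Mon: 5:33 AM–1:01 PM = 7 h 28 min; less 30 min break → 6 h 58 min
Tue: 11:18 AM–10:14 PM = 10 h 56 min; less 30 min break → 10 h 26 min
Wed: 7:43 AM–5:31 PM = 9 h 48 min; less 30 min break → 9 h 18 min
Thu: 6:43 AM–3:33 PM = 8 h 50 min; less 30 min break → 8 h 20 min
Fri: 9:24 AM–7:18 PM = 9 h 54 min; less 30 min break → 9 h 24 min
Sat: 5:14 AM–4:46 PM = 11 h 32 min; less 30 min break → 11 h 2 min
Total worked: 55 h 28 min = 3328 min.
Regular 44 h 0 min = 2640 min at $28.50/h; overtime 11 h 28 min = 688 min at $57.00/h.
Pay = (2640 × $28.50 + 688 × $57.00) ÷ 60 = $1907.60.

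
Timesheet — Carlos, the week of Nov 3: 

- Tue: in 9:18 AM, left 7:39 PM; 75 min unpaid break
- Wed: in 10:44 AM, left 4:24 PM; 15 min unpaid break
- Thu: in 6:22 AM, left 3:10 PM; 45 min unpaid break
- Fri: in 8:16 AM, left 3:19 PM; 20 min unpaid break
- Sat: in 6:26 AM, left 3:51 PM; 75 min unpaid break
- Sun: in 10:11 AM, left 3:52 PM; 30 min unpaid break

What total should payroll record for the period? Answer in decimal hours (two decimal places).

42.63 hours

Tue: 9:18 AM–7:39 PM = 10 h 21 min; less 75 min break → 9 h 6 min
Wed: 10:44 AM–4:24 PM = 5 h 40 min; less 15 min break → 5 h 25 min
Thu: 6:22 AM–3:10 PM = 8 h 48 min; less 45 min break → 8 h 3 min
Fri: 8:16 AM–3:19 PM = 7 h 3 min; less 20 min break → 6 h 43 min
Sat: 6:26 AM–3:51 PM = 9 h 25 min; less 75 min break → 8 h 10 min
Sun: 10:11 AM–3:52 PM = 5 h 41 min; less 30 min break → 5 h 11 min
Total: 9 h 6 min + 5 h 25 min + 8 h 3 min + 6 h 43 min + 8 h 10 min + 5 h 11 min = 42 h 38 min.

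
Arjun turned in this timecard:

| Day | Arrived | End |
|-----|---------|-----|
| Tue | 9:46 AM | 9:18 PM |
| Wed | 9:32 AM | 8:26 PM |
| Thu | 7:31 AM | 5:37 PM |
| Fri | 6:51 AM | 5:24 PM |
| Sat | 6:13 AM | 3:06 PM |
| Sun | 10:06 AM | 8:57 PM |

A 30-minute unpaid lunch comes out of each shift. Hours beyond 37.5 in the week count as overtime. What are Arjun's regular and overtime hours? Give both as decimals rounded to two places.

Tue: 9:46 AM–9:18 PM = 11 h 32 min; less 30 min break → 11 h 2 min
Wed: 9:32 AM–8:26 PM = 10 h 54 min; less 30 min break → 10 h 24 min
Thu: 7:31 AM–5:37 PM = 10 h 6 min; less 30 min break → 9 h 36 min
Fri: 6:51 AM–5:24 PM = 10 h 33 min; less 30 min break → 10 h 3 min
Sat: 6:13 AM–3:06 PM = 8 h 53 min; less 30 min break → 8 h 23 min
Sun: 10:06 AM–8:57 PM = 10 h 51 min; less 30 min break → 10 h 21 min
Total worked: 59 h 49 min = 59.82 h.
Threshold 37.5 h → overtime 22 h 19 min, regular 37 h 30 min.

Regular 37.50 hours, overtime 22.32 hours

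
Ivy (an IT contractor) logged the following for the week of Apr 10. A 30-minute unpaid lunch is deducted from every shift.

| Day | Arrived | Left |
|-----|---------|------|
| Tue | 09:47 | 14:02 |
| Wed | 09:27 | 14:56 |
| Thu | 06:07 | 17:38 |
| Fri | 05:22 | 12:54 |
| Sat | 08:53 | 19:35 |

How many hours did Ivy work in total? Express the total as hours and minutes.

Tue: 09:47–14:02 = 4 h 15 min; less 30 min break → 3 h 45 min
Wed: 09:27–14:56 = 5 h 29 min; less 30 min break → 4 h 59 min
Thu: 06:07–17:38 = 11 h 31 min; less 30 min break → 11 h 1 min
Fri: 05:22–12:54 = 7 h 32 min; less 30 min break → 7 h 2 min
Sat: 08:53–19:35 = 10 h 42 min; less 30 min break → 10 h 12 min
Total: 3 h 45 min + 4 h 59 min + 11 h 1 min + 7 h 2 min + 10 h 12 min = 36 h 59 min.

36 h 59 min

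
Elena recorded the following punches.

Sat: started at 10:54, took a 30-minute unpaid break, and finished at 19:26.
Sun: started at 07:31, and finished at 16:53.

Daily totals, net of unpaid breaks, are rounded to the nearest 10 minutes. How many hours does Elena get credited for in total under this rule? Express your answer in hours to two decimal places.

Sat: 10:54–19:26 = 8 h 32 min − 30 min = 8 h 2 min → rounds to 8 h 0 min
Sun: 07:31–16:53 = 9 h 22 min → rounds to 9 h 20 min
Total credited: 17 h 20 min.

17.33 hours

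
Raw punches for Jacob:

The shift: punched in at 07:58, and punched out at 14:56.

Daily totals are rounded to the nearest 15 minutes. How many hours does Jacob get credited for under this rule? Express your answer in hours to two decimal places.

The shift: 07:58–14:56 = 6 h 58 min → rounds to 7 h 0 min

7.00 hours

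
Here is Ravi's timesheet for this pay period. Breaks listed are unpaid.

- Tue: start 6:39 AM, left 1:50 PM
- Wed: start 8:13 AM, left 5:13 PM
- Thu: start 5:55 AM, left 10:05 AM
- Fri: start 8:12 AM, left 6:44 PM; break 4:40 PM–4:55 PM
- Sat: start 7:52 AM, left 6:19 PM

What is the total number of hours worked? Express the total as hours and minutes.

Tue: 6:39 AM–1:50 PM = 7 h 11 min
Wed: 8:13 AM–5:13 PM = 9 h 0 min
Thu: 5:55 AM–10:05 AM = 4 h 10 min
Fri: 8:12 AM–6:44 PM = 10 h 32 min; less 15 min break → 10 h 17 min
Sat: 7:52 AM–6:19 PM = 10 h 27 min
Total: 7 h 11 min + 9 h 0 min + 4 h 10 min + 10 h 17 min + 10 h 27 min = 41 h 5 min.

41 h 5 min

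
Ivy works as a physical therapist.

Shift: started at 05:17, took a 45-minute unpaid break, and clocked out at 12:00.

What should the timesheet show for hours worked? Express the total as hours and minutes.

Shift: 05:17–12:00 = 6 h 43 min; less 45 min break → 5 h 58 min

5 h 58 min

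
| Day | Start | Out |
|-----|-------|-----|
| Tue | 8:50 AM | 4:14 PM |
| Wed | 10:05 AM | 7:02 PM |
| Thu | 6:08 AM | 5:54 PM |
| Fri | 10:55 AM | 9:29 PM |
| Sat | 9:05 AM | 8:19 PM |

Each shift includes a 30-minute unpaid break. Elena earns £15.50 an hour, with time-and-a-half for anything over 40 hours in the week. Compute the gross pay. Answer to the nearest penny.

Tue: 8:50 AM–4:14 PM = 7 h 24 min; less 30 min break → 6 h 54 min
Wed: 10:05 AM–7:02 PM = 8 h 57 min; less 30 min break → 8 h 27 min
Thu: 6:08 AM–5:54 PM = 11 h 46 min; less 30 min break → 11 h 16 min
Fri: 10:55 AM–9:29 PM = 10 h 34 min; less 30 min break → 10 h 4 min
Sat: 9:05 AM–8:19 PM = 11 h 14 min; less 30 min break → 10 h 44 min
Total worked: 47 h 25 min = 2845 min.
Regular 40 h 0 min = 2400 min at £15.50/h; overtime 7 h 25 min = 445 min at £23.25/h.
Pay = (2400 × £15.50 + 445 × £23.25) ÷ 60 = £792.44.

£792.44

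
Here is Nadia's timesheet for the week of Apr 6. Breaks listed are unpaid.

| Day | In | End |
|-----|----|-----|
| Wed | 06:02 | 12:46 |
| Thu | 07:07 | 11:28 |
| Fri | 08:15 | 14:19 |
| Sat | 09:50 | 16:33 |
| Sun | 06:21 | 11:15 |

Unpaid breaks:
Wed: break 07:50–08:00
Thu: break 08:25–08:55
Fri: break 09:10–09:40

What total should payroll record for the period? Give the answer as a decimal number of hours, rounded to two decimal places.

27.60 hours

Wed: 06:02–12:46 = 6 h 44 min; less 10 min break → 6 h 34 min
Thu: 07:07–11:28 = 4 h 21 min; less 30 min break → 3 h 51 min
Fri: 08:15–14:19 = 6 h 4 min; less 30 min break → 5 h 34 min
Sat: 09:50–16:33 = 6 h 43 min
Sun: 06:21–11:15 = 4 h 54 min
Total: 6 h 34 min + 3 h 51 min + 5 h 34 min + 6 h 43 min + 4 h 54 min = 27 h 36 min.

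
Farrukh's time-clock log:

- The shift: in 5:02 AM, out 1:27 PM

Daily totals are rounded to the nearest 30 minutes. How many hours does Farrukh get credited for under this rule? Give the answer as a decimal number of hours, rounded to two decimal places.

8.50 hours

The shift: 5:02 AM–1:27 PM = 8 h 25 min → rounds to 8 h 30 min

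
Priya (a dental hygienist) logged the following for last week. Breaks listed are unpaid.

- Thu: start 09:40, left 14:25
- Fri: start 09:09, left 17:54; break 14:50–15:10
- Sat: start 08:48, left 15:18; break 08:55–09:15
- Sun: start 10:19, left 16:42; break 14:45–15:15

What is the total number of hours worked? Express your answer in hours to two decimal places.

25.22 hours

Thu: 09:40–14:25 = 4 h 45 min
Fri: 09:09–17:54 = 8 h 45 min; less 20 min break → 8 h 25 min
Sat: 08:48–15:18 = 6 h 30 min; less 20 min break → 6 h 10 min
Sun: 10:19–16:42 = 6 h 23 min; less 30 min break → 5 h 53 min
Total: 4 h 45 min + 8 h 25 min + 6 h 10 min + 5 h 53 min = 25 h 13 min.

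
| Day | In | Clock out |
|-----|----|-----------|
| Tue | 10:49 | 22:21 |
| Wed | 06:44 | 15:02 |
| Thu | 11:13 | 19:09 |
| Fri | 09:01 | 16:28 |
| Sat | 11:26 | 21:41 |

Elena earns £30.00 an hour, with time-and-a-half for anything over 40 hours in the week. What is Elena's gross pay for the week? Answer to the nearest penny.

£1446.00

Tue: 10:49–22:21 = 11 h 32 min
Wed: 06:44–15:02 = 8 h 18 min
Thu: 11:13–19:09 = 7 h 56 min
Fri: 09:01–16:28 = 7 h 27 min
Sat: 11:26–21:41 = 10 h 15 min
Total worked: 45 h 28 min = 2728 min.
Regular 40 h 0 min = 2400 min at £30.00/h; overtime 5 h 28 min = 328 min at £45.00/h.
Pay = (2400 × £30.00 + 328 × £45.00) ÷ 60 = £1446.00.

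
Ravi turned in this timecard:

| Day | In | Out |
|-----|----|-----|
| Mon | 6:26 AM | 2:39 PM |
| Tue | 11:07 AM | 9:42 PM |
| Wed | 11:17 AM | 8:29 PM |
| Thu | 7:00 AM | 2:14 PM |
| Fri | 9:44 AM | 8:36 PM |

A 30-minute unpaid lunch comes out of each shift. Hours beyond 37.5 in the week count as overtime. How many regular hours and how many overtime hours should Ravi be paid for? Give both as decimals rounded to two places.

Mon: 6:26 AM–2:39 PM = 8 h 13 min; less 30 min break → 7 h 43 min
Tue: 11:07 AM–9:42 PM = 10 h 35 min; less 30 min break → 10 h 5 min
Wed: 11:17 AM–8:29 PM = 9 h 12 min; less 30 min break → 8 h 42 min
Thu: 7:00 AM–2:14 PM = 7 h 14 min; less 30 min break → 6 h 44 min
Fri: 9:44 AM–8:36 PM = 10 h 52 min; less 30 min break → 10 h 22 min
Total worked: 43 h 36 min = 43.60 h.
Threshold 37.5 h → overtime 6 h 6 min, regular 37 h 30 min.

Regular 37.50 hours, overtime 6.10 hours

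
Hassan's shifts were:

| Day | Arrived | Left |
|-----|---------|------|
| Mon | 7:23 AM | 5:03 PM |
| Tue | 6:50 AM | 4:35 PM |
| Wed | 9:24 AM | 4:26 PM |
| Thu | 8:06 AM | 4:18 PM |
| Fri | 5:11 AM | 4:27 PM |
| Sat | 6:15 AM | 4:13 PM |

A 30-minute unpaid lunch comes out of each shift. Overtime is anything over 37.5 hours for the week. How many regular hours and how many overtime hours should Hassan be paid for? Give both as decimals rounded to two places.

Mon: 7:23 AM–5:03 PM = 9 h 40 min; less 30 min break → 9 h 10 min
Tue: 6:50 AM–4:35 PM = 9 h 45 min; less 30 min break → 9 h 15 min
Wed: 9:24 AM–4:26 PM = 7 h 2 min; less 30 min break → 6 h 32 min
Thu: 8:06 AM–4:18 PM = 8 h 12 min; less 30 min break → 7 h 42 min
Fri: 5:11 AM–4:27 PM = 11 h 16 min; less 30 min break → 10 h 46 min
Sat: 6:15 AM–4:13 PM = 9 h 58 min; less 30 min break → 9 h 28 min
Total worked: 52 h 53 min = 52.88 h.
Threshold 37.5 h → overtime 15 h 23 min, regular 37 h 30 min.

Regular 37.50 hours, overtime 15.38 hours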